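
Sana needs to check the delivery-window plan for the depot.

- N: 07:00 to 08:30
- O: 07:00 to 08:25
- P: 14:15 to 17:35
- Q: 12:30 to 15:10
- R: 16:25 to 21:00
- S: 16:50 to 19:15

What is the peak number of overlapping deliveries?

Walk through starts and ends in time order (an end at T is processed before a start at T):
07:00 start N → 1
07:00 start O → 2
08:25 end O → 1
08:30 end N → 0
12:30 start Q → 1
14:15 start P → 2
15:10 end Q → 1
16:25 start R → 2
16:50 start S → 3
17:35 end P → 2
19:15 end S → 1
21:00 end R → 0
Peak is 3, at 16:50 (P, R, S).

3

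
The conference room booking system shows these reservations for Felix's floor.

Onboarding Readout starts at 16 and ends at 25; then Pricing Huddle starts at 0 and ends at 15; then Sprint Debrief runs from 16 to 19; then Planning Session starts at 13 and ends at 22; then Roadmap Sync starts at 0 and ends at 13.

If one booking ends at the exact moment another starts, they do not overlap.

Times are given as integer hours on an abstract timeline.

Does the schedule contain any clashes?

Yes

Sorted by start: Roadmap Sync, Pricing Huddle, Planning Session, Onboarding Readout, Sprint Debrief.
Pricing Huddle starts before Roadmap Sync ends → Roadmap Sync and Pricing Huddle overlap.
That's a conflict, so the schedule is not conflict-free.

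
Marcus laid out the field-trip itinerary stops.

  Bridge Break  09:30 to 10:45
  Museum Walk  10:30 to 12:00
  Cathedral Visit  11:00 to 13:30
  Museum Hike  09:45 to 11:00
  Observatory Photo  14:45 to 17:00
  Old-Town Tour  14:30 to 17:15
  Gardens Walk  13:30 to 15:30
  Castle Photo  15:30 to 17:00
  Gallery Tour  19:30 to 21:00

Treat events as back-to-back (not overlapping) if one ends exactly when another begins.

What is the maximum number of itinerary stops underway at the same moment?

3

Sweep the timeline, counting +1 at each start and −1 at each end (ends before starts at a tie):
09:30 start Bridge Break → 1
09:45 start Museum Hike → 2
10:30 start Museum Walk → 3
10:45 end Bridge Break → 2
11:00 end Museum Hike → 1
11:00 start Cathedral Visit → 2
12:00 end Museum Walk → 1
13:30 end Cathedral Visit → 0
13:30 start Gardens Walk → 1
14:30 start Old-Town Tour → 2
14:45 start Observatory Photo → 3
15:30 end Gardens Walk → 2
15:30 start Castle Photo → 3
17:00 end Castle Photo → 2
17:00 end Observatory Photo → 1
17:15 end Old-Town Tour → 0
19:30 start Gallery Tour → 1
21:00 end Gallery Tour → 0
Peak is 3, at 10:30 (Bridge Break, Museum Hike, Museum Walk).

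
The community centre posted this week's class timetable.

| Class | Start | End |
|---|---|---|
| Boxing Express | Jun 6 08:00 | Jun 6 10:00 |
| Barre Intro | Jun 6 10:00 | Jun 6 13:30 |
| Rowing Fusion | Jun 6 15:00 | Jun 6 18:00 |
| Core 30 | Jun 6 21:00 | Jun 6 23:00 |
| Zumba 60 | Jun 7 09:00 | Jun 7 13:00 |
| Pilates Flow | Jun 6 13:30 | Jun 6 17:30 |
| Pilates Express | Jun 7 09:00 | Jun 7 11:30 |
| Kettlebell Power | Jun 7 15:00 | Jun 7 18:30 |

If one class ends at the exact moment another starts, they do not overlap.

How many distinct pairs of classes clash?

2

Sorted by start: Boxing Express, Barre Intro, Pilates Flow, Rowing Fusion, Core 30, Zumba 60, Pilates Express, Kettlebell Power.
Barre Intro starts exactly when Boxing Express ends (back-to-back, no overlap); Boxing Express is clear from here.
Pilates Flow starts exactly when Barre Intro ends (back-to-back, no overlap); Barre Intro is clear from here.
Rowing Fusion starts before Pilates Flow ends → Pilates Flow and Rowing Fusion overlap.
Core 30 starts after Pilates Flow ends; Pilates Flow is clear from here.
Core 30 starts after Rowing Fusion ends; Rowing Fusion is clear from here.
Zumba 60 starts after Core 30 ends; Core 30 is clear from here.
Pilates Express starts before Zumba 60 ends → Zumba 60 and Pilates Express overlap.
Kettlebell Power starts after Zumba 60 ends.
Kettlebell Power starts after Pilates Express ends.
Overlapping pairs: Pilates Express & Zumba 60, Pilates Flow & Rowing Fusion — 2 in total.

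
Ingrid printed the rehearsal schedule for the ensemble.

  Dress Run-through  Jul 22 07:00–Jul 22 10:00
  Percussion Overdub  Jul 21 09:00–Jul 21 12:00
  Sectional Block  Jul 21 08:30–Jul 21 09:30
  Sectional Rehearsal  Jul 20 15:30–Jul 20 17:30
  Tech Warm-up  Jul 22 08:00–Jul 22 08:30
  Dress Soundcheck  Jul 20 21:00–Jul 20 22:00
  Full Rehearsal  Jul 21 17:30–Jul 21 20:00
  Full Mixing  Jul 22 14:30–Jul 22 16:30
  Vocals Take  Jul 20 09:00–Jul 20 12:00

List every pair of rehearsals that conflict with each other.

Dress Run-through & Tech Warm-up, Percussion Overdub & Sectional Block

Two intervals overlap when each starts before the other ends.
Sorted by start: Vocals Take, Sectional Rehearsal, Dress Soundcheck, Sectional Block, Percussion Overdub, Full Rehearsal, Dress Run-through, Tech Warm-up, Full Mixing.
Sectional Rehearsal starts after Vocals Take ends, so nothing later overlaps Vocals Take either.
Dress Soundcheck starts after Sectional Rehearsal ends, so nothing later overlaps Sectional Rehearsal either.
Sectional Block starts after Dress Soundcheck ends, so nothing later overlaps Dress Soundcheck either.
Percussion Overdub starts before Sectional Block ends → Sectional Block and Percussion Overdub overlap.
Full Rehearsal starts after Sectional Block ends, so nothing later overlaps Sectional Block either.
Full Rehearsal starts after Percussion Overdub ends, so nothing later overlaps Percussion Overdub either.
Dress Run-through starts after Full Rehearsal ends, so nothing later overlaps Full Rehearsal either.
Tech Warm-up starts before Dress Run-through ends → Dress Run-through and Tech Warm-up overlap.
Full Mixing starts after Dress Run-through ends.
Full Mixing starts after Tech Warm-up ends.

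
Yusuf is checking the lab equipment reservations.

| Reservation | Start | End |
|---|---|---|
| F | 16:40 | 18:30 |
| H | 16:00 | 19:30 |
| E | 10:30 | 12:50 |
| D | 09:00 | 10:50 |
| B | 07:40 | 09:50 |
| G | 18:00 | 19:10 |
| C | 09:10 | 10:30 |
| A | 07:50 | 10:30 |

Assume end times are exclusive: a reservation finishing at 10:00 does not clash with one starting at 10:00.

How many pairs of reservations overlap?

Sorted by start: B, A, D, C, E, H, F, G.
A starts before B ends → B and A overlap.
D starts before B ends → B and D overlap.
C starts before B ends → B and C overlap.
E starts after B ends; B is clear from here.
D starts before A ends → A and D overlap.
C starts before A ends → A and C overlap.
E starts exactly when A ends (back-to-back, no overlap); A is clear from here.
C starts before D ends → D and C overlap.
E starts before D ends → D and E overlap.
H starts after D ends; D is clear from here.
E starts exactly when C ends (back-to-back, no overlap); C is clear from here.
H starts after E ends; E is clear from here.
F starts before H ends → H and F overlap.
G starts before H ends → H and G overlap.
G starts before F ends → F and G overlap.
Overlapping pairs: A & B, A & C, A & D, B & C, B & D, C & D, D & E, F & G, F & H, G & H — 10 in total.

10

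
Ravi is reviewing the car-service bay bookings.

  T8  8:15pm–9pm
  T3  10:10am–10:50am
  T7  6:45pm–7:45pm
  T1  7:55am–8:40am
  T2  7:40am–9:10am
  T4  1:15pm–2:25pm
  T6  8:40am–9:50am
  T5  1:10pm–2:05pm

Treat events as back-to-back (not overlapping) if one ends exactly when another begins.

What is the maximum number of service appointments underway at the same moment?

Sweep the timeline, counting +1 at each start and −1 at each end (ends before starts at a tie):
7:40am start T2 → 1
7:55am start T1 → 2
8:40am end T1 → 1
8:40am start T6 → 2
9:10am end T2 → 1
9:50am end T6 → 0
10:10am start T3 → 1
10:50am end T3 → 0
1:10pm start T5 → 1
1:15pm start T4 → 2
2:05pm end T5 → 1
2:25pm end T4 → 0
6:45pm start T7 → 1
7:45pm end T7 → 0
8:15pm start T8 → 1
9pm end T8 → 0
Peak is 2, at 7:55am (T1, T2).

2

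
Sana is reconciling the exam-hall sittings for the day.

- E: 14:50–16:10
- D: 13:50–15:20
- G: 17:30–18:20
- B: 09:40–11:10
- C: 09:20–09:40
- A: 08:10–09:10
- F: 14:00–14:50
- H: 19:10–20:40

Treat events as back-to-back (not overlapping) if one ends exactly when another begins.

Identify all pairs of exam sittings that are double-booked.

Sorted by start: A, C, B, D, F, E, G, H.
C starts after A ends; A is clear from here.
B starts exactly when C ends (back-to-back, no overlap); C is clear from here.
D starts after B ends; B is clear from here.
F starts before D ends → D and F overlap.
E starts before D ends → D and E overlap.
G starts after D ends; D is clear from here.
E starts exactly when F ends (back-to-back, no overlap); F is clear from here.
G starts after E ends; E is clear from here.
H starts after G ends.

D & E, D & F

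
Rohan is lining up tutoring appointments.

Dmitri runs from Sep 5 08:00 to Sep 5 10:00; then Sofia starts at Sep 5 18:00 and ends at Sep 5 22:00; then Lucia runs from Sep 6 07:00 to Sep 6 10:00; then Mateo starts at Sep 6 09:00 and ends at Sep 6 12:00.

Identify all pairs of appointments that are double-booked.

Lucia & Mateo

Sorted by start: Dmitri, Sofia, Lucia, Mateo.
Sofia starts after Dmitri ends, so nothing later overlaps Dmitri either.
Lucia starts after Sofia ends, so nothing later overlaps Sofia either.
Mateo starts before Lucia ends → Lucia and Mateo overlap.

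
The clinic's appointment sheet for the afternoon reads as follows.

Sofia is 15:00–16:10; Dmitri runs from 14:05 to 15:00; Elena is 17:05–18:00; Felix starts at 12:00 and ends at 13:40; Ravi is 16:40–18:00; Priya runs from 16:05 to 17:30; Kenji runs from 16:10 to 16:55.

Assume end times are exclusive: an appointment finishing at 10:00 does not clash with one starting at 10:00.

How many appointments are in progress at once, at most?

3

Sweep the timeline, counting +1 at each start and −1 at each end (ends before starts at a tie):
12:00 start Felix → 1
13:40 end Felix → 0
14:05 start Dmitri → 1
15:00 end Dmitri → 0
15:00 start Sofia → 1
16:05 start Priya → 2
16:10 end Sofia → 1
16:10 start Kenji → 2
16:40 start Ravi → 3
16:55 end Kenji → 2
17:05 start Elena → 3
17:30 end Priya → 2
18:00 end Elena → 1
18:00 end Ravi → 0
Peak is 3, at 16:40 (Kenji, Priya, Ravi).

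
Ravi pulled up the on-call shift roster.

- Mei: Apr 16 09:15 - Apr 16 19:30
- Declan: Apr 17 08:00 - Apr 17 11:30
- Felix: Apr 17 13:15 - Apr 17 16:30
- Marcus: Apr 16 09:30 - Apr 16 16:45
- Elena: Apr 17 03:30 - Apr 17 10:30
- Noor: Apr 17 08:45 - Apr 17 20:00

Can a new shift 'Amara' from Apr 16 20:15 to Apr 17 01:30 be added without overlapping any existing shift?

Yes — the slot is free

Mei: ends Apr 16 19:30 at or before Amara starts Apr 16 20:15 → clear.
Marcus: ends Apr 16 16:45 at or before Amara starts Apr 16 20:15 → clear.
Elena: starts Apr 17 03:30 at or after Amara ends Apr 17 01:30 → clear.
Declan: starts Apr 17 08:00 at or after Amara ends Apr 17 01:30 → clear.
Noor: starts Apr 17 08:45 at or after Amara ends Apr 17 01:30 → clear.
Felix: starts Apr 17 13:15 at or after Amara ends Apr 17 01:30 → clear.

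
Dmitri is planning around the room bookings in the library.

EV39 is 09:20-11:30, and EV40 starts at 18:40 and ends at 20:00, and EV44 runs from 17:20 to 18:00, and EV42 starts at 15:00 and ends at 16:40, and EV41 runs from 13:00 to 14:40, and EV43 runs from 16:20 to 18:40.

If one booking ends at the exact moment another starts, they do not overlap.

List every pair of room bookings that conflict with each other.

EV42 & EV43, EV43 & EV44

Sorted by start: EV39, EV41, EV42, EV43, EV44, EV40.
EV41 starts after EV39 ends, so EV39 has no further overlaps.
EV42 starts after EV41 ends, so EV41 has no further overlaps.
EV43 starts before EV42 ends → EV42 and EV43 overlap.
EV44 starts after EV42 ends, so EV42 has no further overlaps.
EV44 starts before EV43 ends → EV43 and EV44 overlap.
EV40 starts exactly when EV43 ends (back-to-back, no overlap).
EV40 starts after EV44 ends.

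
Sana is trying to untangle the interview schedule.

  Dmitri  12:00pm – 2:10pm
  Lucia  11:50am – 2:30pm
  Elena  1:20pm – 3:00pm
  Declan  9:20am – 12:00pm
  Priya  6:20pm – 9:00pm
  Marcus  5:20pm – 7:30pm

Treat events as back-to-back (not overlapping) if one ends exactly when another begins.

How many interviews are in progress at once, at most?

Sort all start/end points and keep a running count:
9:20am start Declan → 1
11:50am start Lucia → 2
12:00pm end Declan → 1
12:00pm start Dmitri → 2
1:20pm start Elena → 3
2:10pm end Dmitri → 2
2:30pm end Lucia → 1
3:00pm end Elena → 0
5:20pm start Marcus → 1
6:20pm start Priya → 2
7:30pm end Marcus → 1
9:00pm end Priya → 0
Peak is 3, at 1:20pm (Dmitri, Elena, Lucia).

3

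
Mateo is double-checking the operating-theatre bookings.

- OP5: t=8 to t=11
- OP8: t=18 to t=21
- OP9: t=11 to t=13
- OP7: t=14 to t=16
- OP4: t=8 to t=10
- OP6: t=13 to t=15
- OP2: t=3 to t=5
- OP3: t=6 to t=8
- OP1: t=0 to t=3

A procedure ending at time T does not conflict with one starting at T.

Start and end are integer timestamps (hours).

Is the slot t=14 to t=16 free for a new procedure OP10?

OP1: ends t=3 at or before OP10 starts t=14 → clear.
OP2: ends t=5 at or before OP10 starts t=14 → clear.
OP3: ends t=8 at or before OP10 starts t=14 → clear.
OP4: ends t=10 at or before OP10 starts t=14 → clear.
OP5: ends t=11 at or before OP10 starts t=14 → clear.
OP9: ends t=13 at or before OP10 starts t=14 → clear.
OP6: starts t=13 before OP10 ends t=16, and ends t=15 after OP10 starts t=14 → overlap.
OP7: starts t=14 before OP10 ends t=16, and ends t=16 after OP10 starts t=14 → overlap.
OP8: starts t=18 at or after OP10 ends t=16 → clear.
OP10 overlaps OP6, OP7.

No — it overlaps OP6, OP7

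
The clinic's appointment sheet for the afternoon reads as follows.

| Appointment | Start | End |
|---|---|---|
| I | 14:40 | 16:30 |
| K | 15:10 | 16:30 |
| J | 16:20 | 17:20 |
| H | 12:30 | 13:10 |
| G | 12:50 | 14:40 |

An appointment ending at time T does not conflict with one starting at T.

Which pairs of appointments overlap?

Sorted by start: H, G, I, K, J.
G starts before H ends → H and G overlap.
I starts after H ends, so nothing later overlaps H either.
I starts exactly when G ends (back-to-back, no overlap), so nothing later overlaps G either.
K starts before I ends → I and K overlap.
J starts before I ends → I and J overlap.
J starts before K ends → K and J overlap.

G & H, I & J, I & K, J & K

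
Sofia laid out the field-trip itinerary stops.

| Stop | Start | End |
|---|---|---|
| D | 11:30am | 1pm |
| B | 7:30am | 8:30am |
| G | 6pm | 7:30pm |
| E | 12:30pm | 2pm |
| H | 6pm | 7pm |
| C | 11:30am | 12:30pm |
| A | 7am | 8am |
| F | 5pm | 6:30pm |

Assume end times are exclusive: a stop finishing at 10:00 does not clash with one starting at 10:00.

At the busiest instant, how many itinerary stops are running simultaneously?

Sort all start/end points and keep a running count:
7am start A → 1
7:30am start B → 2
8am end A → 1
8:30am end B → 0
11:30am start C → 1
11:30am start D → 2
12:30pm end C → 1
12:30pm start E → 2
1pm end D → 1
2pm end E → 0
5pm start F → 1
6pm start G → 2
6pm start H → 3
6:30pm end F → 2
7pm end H → 1
7:30pm end G → 0
Peak is 3, at 6pm (F, G, H).

3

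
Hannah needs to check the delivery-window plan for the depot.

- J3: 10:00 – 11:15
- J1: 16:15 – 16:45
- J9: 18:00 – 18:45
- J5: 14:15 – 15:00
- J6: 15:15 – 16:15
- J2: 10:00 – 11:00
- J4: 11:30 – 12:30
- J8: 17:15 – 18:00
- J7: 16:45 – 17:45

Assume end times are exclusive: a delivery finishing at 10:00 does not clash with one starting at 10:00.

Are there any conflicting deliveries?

Sorted by start: J2, J3, J4, J5, J6, J1, J7, J8, J9.
J3 starts before J2 ends → J2 and J3 overlap.
That's a conflict, so the schedule is not conflict-free.

Yes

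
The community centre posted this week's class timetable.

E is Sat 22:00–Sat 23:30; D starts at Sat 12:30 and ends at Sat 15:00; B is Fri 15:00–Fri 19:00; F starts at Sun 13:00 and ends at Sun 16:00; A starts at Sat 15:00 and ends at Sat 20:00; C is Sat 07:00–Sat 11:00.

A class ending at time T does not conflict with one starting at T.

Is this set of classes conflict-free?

Sorted by start: B, C, D, A, E, F.
C starts after B ends, so B has no further overlaps.
D starts after C ends, so C has no further overlaps.
A starts exactly when D ends (back-to-back, no overlap), so D has no further overlaps.
E starts after A ends, so A has no further overlaps.
F starts after E ends.
Every pair is clear; the schedule has no overlaps.

Yes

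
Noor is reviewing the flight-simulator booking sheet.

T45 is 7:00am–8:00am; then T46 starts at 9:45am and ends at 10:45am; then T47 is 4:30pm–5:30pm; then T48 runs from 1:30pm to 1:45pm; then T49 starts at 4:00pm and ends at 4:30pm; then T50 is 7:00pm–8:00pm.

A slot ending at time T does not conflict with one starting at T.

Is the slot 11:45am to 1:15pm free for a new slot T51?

T45: ends 8:00am at or before T51 starts 11:45am → clear.
T46: ends 10:45am at or before T51 starts 11:45am → clear.
T48: starts 1:30pm at or after T51 ends 1:15pm → clear.
T49: starts 4:00pm at or after T51 ends 1:15pm → clear.
T47: starts 4:30pm at or after T51 ends 1:15pm → clear.
T50: starts 7:00pm at or after T51 ends 1:15pm → clear.

Yes — the slot is free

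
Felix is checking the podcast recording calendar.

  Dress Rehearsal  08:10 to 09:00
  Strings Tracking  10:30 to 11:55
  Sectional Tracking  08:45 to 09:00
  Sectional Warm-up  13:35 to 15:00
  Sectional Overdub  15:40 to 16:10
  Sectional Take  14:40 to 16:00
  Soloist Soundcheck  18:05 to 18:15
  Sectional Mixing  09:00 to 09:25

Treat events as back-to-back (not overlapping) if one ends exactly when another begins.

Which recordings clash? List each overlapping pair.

Dress Rehearsal & Sectional Tracking, Sectional Overdub & Sectional Take, Sectional Take & Sectional Warm-up

Sorted by start: Dress Rehearsal, Sectional Tracking, Sectional Mixing, Strings Tracking, Sectional Warm-up, Sectional Take, Sectional Overdub, Soloist Soundcheck.
Sectional Tracking starts before Dress Rehearsal ends → Dress Rehearsal and Sectional Tracking overlap.
Sectional Mixing starts exactly when Dress Rehearsal ends (back-to-back, no overlap), so nothing later overlaps Dress Rehearsal either.
Sectional Mixing starts exactly when Sectional Tracking ends (back-to-back, no overlap), so nothing later overlaps Sectional Tracking either.
Strings Tracking starts after Sectional Mixing ends, so nothing later overlaps Sectional Mixing either.
Sectional Warm-up starts after Strings Tracking ends, so nothing later overlaps Strings Tracking either.
Sectional Take starts before Sectional Warm-up ends → Sectional Warm-up and Sectional Take overlap.
Sectional Overdub starts after Sectional Warm-up ends, so nothing later overlaps Sectional Warm-up either.
Sectional Overdub starts before Sectional Take ends → Sectional Take and Sectional Overdub overlap.
Soloist Soundcheck starts after Sectional Take ends.
Soloist Soundcheck starts after Sectional Overdub ends.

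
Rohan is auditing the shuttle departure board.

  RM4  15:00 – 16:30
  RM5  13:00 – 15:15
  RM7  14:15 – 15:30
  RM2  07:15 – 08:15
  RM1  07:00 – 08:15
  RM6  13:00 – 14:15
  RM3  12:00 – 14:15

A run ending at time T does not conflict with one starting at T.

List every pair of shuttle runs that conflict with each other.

Sorted by start: RM1, RM2, RM3, RM5, RM6, RM7, RM4.
RM2 starts before RM1 ends → RM1 and RM2 overlap.
RM3 starts after RM1 ends, so RM1 has no further overlaps.
RM3 starts after RM2 ends, so RM2 has no further overlaps.
RM5 starts before RM3 ends → RM3 and RM5 overlap.
RM6 starts before RM3 ends → RM3 and RM6 overlap.
RM7 starts exactly when RM3 ends (back-to-back, no overlap), so RM3 has no further overlaps.
RM6 starts before RM5 ends → RM5 and RM6 overlap.
RM7 starts before RM5 ends → RM5 and RM7 overlap.
RM4 starts before RM5 ends → RM5 and RM4 overlap.
RM7 starts exactly when RM6 ends (back-to-back, no overlap), so RM6 has no further overlaps.
RM4 starts before RM7 ends → RM7 and RM4 overlap.

RM1 & RM2, RM3 & RM5, RM3 & RM6, RM4 & RM5, RM4 & RM7, RM5 & RM6, RM5 & RM7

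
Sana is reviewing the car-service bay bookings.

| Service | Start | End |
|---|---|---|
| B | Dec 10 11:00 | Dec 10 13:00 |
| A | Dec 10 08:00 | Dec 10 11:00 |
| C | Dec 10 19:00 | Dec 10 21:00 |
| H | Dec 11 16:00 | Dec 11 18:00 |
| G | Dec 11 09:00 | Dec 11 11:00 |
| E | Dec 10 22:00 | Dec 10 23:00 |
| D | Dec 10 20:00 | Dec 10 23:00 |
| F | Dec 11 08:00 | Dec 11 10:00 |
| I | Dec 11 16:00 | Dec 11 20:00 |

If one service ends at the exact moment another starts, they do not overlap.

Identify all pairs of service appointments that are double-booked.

Sorted by start: A, B, C, D, E, F, G, H, I.
B starts exactly when A ends (back-to-back, no overlap), so A has no further overlaps.
C starts after B ends, so B has no further overlaps.
D starts before C ends → C and D overlap.
E starts after C ends, so C has no further overlaps.
E starts before D ends → D and E overlap.
F starts after D ends, so D has no further overlaps.
F starts after E ends, so E has no further overlaps.
G starts before F ends → F and G overlap.
H starts after F ends, so F has no further overlaps.
H starts after G ends, so G has no further overlaps.
I starts before H ends → H and I overlap.

C & D, D & E, F & G, H & I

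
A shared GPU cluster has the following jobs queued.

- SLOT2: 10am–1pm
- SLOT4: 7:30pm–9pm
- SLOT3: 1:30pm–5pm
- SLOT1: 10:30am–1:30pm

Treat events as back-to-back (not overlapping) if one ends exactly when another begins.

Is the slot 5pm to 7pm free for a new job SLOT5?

SLOT2: ends 1pm at or before SLOT5 starts 5pm → clear.
SLOT1: ends 1:30pm at or before SLOT5 starts 5pm → clear.
SLOT3: ends 5pm at or before SLOT5 starts 5pm → clear.
SLOT4: starts 7:30pm at or after SLOT5 ends 7pm → clear.

Yes — the slot is free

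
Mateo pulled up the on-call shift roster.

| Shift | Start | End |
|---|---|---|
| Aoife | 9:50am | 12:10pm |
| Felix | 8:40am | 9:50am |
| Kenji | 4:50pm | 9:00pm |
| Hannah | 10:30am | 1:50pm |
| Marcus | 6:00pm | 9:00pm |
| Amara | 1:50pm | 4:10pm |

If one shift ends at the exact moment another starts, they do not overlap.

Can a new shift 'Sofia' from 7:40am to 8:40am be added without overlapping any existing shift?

Felix: starts 8:40am at or after Sofia ends 8:40am → clear.
Aoife: starts 9:50am at or after Sofia ends 8:40am → clear.
Hannah: starts 10:30am at or after Sofia ends 8:40am → clear.
Amara: starts 1:50pm at or after Sofia ends 8:40am → clear.
Kenji: starts 4:50pm at or after Sofia ends 8:40am → clear.
Marcus: starts 6:00pm at or after Sofia ends 8:40am → clear.

Yes — the slot is free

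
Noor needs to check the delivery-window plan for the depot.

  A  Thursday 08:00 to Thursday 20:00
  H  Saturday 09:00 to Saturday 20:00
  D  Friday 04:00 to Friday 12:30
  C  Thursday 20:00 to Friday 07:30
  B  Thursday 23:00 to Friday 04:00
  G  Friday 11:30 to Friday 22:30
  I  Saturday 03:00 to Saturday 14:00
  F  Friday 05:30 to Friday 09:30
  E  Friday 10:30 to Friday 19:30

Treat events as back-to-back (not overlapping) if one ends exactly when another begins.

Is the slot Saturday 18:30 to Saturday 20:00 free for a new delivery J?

No — it overlaps H

A: ends Thursday 20:00 at or before J starts Saturday 18:30 → clear.
C: ends Friday 07:30 at or before J starts Saturday 18:30 → clear.
B: ends Friday 04:00 at or before J starts Saturday 18:30 → clear.
D: ends Friday 12:30 at or before J starts Saturday 18:30 → clear.
F: ends Friday 09:30 at or before J starts Saturday 18:30 → clear.
E: ends Friday 19:30 at or before J starts Saturday 18:30 → clear.
G: ends Friday 22:30 at or before J starts Saturday 18:30 → clear.
I: ends Saturday 14:00 at or before J starts Saturday 18:30 → clear.
H: starts Saturday 09:00 before J ends Saturday 20:00, and ends Saturday 20:00 after J starts Saturday 18:30 → overlap.
J overlaps H.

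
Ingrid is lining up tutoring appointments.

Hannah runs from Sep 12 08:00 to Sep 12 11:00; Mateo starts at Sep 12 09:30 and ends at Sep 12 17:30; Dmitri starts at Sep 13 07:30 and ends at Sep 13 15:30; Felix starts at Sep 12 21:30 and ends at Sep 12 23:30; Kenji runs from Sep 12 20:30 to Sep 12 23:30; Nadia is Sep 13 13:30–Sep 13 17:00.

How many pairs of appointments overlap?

Sorted by start: Hannah, Mateo, Kenji, Felix, Dmitri, Nadia.
Mateo starts before Hannah ends → Hannah and Mateo overlap.
Kenji starts after Hannah ends, so Hannah has no further overlaps.
Kenji starts after Mateo ends, so Mateo has no further overlaps.
Felix starts before Kenji ends → Kenji and Felix overlap.
Dmitri starts after Kenji ends, so Kenji has no further overlaps.
Dmitri starts after Felix ends, so Felix has no further overlaps.
Nadia starts before Dmitri ends → Dmitri and Nadia overlap.
Overlapping pairs: Dmitri & Nadia, Felix & Kenji, Hannah & Mateo — 3 in total.

3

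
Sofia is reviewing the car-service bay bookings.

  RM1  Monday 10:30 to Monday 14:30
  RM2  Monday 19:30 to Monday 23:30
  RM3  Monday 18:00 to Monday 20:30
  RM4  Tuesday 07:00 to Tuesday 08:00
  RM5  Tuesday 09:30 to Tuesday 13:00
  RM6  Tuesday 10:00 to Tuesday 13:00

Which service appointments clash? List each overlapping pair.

RM2 & RM3, RM5 & RM6

Sorted by start: RM1, RM3, RM2, RM4, RM5, RM6.
RM3 starts after RM1 ends — done with RM1.
RM2 starts before RM3 ends → RM3 and RM2 overlap.
RM4 starts after RM3 ends — done with RM3.
RM4 starts after RM2 ends — done with RM2.
RM5 starts after RM4 ends — done with RM4.
RM6 starts before RM5 ends → RM5 and RM6 overlap.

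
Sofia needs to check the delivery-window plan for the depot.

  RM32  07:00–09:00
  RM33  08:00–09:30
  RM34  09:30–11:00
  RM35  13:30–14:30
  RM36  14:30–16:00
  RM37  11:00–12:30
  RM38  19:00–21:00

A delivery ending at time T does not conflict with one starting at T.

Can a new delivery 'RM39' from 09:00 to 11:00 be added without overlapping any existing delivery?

No — it overlaps RM33, RM34

RM32: ends 09:00 at or before RM39 starts 09:00 → clear.
RM33: starts 08:00 before RM39 ends 11:00, and ends 09:30 after RM39 starts 09:00 → overlap.
RM34: starts 09:30 before RM39 ends 11:00, and ends 11:00 after RM39 starts 09:00 → overlap.
RM37: starts 11:00 at or after RM39 ends 11:00 → clear.
RM35: starts 13:30 at or after RM39 ends 11:00 → clear.
RM36: starts 14:30 at or after RM39 ends 11:00 → clear.
RM38: starts 19:00 at or after RM39 ends 11:00 → clear.
RM39 overlaps RM33, RM34.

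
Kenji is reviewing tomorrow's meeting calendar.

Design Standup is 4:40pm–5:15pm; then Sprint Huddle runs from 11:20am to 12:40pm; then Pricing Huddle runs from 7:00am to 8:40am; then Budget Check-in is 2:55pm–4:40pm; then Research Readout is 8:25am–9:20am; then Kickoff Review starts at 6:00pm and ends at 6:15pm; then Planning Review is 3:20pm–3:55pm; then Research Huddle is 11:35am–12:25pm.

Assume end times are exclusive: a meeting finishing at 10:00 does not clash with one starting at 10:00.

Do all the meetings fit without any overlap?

No

Sorted by start: Pricing Huddle, Research Readout, Sprint Huddle, Research Huddle, Budget Check-in, Planning Review, Design Standup, Kickoff Review.
Research Readout starts before Pricing Huddle ends → Pricing Huddle and Research Readout overlap.
That's a conflict, so the schedule is not conflict-free.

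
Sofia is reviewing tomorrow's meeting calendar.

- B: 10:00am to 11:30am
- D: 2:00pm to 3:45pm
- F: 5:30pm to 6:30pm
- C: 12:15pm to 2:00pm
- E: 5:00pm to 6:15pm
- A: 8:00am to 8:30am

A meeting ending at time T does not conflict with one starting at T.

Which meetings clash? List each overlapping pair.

Sorted by start: A, B, C, D, E, F.
B starts after A ends, so A has no further overlaps.
C starts after B ends, so B has no further overlaps.
D starts exactly when C ends (back-to-back, no overlap), so C has no further overlaps.
E starts after D ends, so D has no further overlaps.
F starts before E ends → E and F overlap.

E & F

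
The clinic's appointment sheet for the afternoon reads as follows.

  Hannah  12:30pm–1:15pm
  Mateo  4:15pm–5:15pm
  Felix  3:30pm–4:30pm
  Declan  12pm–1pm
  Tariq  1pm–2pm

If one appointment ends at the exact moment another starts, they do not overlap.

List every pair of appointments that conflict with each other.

Two intervals overlap when each starts before the other ends.
Sorted by start: Declan, Hannah, Tariq, Felix, Mateo.
Hannah starts before Declan ends → Declan and Hannah overlap.
Tariq starts exactly when Declan ends (back-to-back, no overlap); Declan is clear from here.
Tariq starts before Hannah ends → Hannah and Tariq overlap.
Felix starts after Hannah ends; Hannah is clear from here.
Felix starts after Tariq ends; Tariq is clear from here.
Mateo starts before Felix ends → Felix and Mateo overlap.

Declan & Hannah, Felix & Mateo, Hannah & Tariq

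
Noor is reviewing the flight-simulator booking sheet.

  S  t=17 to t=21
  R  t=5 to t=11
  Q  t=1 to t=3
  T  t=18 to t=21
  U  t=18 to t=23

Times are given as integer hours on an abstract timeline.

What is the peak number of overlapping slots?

3

Walk through starts and ends in time order (an end at T is processed before a start at T):
t=1 start Q → 1
t=3 end Q → 0
t=5 start R → 1
t=11 end R → 0
t=17 start S → 1
t=18 start T → 2
t=18 start U → 3
t=21 end S → 2
t=21 end T → 1
t=23 end U → 0
Peak is 3, at t=18 (S, T, U).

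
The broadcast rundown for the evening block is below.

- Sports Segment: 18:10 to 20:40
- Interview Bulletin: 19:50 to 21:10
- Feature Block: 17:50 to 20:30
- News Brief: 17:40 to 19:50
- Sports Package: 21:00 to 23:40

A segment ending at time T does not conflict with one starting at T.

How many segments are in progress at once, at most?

Sort all start/end points and keep a running count:
17:40 start News Brief → 1
17:50 start Feature Block → 2
18:10 start Sports Segment → 3
19:50 end News Brief → 2
19:50 start Interview Bulletin → 3
20:30 end Feature Block → 2
20:40 end Sports Segment → 1
21:00 start Sports Package → 2
21:10 end Interview Bulletin → 1
23:40 end Sports Package → 0
Peak is 3, at 18:10 (Feature Block, News Brief, Sports Segment).

3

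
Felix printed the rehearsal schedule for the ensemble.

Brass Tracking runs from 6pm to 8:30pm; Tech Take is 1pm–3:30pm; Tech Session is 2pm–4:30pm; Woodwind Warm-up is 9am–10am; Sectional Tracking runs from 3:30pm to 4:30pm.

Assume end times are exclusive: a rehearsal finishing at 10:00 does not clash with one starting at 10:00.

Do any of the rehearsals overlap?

Yes

Sorted by start: Woodwind Warm-up, Tech Take, Tech Session, Sectional Tracking, Brass Tracking.
Tech Take starts after Woodwind Warm-up ends; Woodwind Warm-up is clear from here.
Tech Session starts before Tech Take ends → Tech Take and Tech Session overlap.
That's a conflict, so the schedule is not conflict-free.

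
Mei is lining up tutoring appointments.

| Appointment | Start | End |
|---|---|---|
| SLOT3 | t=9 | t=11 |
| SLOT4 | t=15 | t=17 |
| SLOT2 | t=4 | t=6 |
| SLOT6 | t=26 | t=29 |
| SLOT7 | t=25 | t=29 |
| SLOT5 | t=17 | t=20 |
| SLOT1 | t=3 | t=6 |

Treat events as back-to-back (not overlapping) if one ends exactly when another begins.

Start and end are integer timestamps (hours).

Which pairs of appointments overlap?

SLOT1 & SLOT2, SLOT6 & SLOT7

Sorted by start: SLOT1, SLOT2, SLOT3, SLOT4, SLOT5, SLOT7, SLOT6.
SLOT2 starts before SLOT1 ends → SLOT1 and SLOT2 overlap.
SLOT3 starts after SLOT1 ends — done with SLOT1.
SLOT3 starts after SLOT2 ends — done with SLOT2.
SLOT4 starts after SLOT3 ends — done with SLOT3.
SLOT5 starts exactly when SLOT4 ends (back-to-back, no overlap) — done with SLOT4.
SLOT7 starts after SLOT5 ends — done with SLOT5.
SLOT6 starts before SLOT7 ends → SLOT7 and SLOT6 overlap.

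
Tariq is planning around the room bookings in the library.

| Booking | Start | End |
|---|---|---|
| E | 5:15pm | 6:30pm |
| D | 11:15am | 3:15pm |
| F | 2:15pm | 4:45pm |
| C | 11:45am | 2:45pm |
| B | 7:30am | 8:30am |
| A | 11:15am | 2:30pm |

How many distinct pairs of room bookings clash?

Sorted by start: B, A, D, C, F, E.
A starts after B ends; B is clear from here.
D starts before A ends → A and D overlap.
C starts before A ends → A and C overlap.
F starts before A ends → A and F overlap.
E starts after A ends.
C starts before D ends → D and C overlap.
F starts before D ends → D and F overlap.
E starts after D ends.
F starts before C ends → C and F overlap.
E starts after C ends.
E starts after F ends.
Overlapping pairs: A & C, A & D, A & F, C & D, C & F, D & F — 6 in total.

6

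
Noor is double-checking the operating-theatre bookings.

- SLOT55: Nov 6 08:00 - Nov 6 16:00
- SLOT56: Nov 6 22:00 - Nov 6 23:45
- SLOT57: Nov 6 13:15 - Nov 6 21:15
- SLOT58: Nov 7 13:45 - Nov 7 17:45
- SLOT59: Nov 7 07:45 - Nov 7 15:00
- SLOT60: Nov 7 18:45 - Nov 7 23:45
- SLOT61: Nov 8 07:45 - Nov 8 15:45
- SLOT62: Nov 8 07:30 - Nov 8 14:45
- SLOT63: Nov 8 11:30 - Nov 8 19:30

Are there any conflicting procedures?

Sorted by start: SLOT55, SLOT57, SLOT56, SLOT59, SLOT58, SLOT60, SLOT62, SLOT61, SLOT63.
SLOT57 starts before SLOT55 ends → SLOT55 and SLOT57 overlap.
That's a conflict, so the schedule is not conflict-free.

Yes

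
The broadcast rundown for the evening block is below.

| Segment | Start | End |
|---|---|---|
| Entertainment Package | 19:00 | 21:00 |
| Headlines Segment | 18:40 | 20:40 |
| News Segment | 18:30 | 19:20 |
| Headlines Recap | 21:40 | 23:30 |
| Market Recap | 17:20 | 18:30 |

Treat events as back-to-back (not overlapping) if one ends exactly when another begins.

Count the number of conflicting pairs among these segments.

Sorted by start: Market Recap, News Segment, Headlines Segment, Entertainment Package, Headlines Recap.
News Segment starts exactly when Market Recap ends (back-to-back, no overlap) — done with Market Recap.
Headlines Segment starts before News Segment ends → News Segment and Headlines Segment overlap.
Entertainment Package starts before News Segment ends → News Segment and Entertainment Package overlap.
Headlines Recap starts after News Segment ends.
Entertainment Package starts before Headlines Segment ends → Headlines Segment and Entertainment Package overlap.
Headlines Recap starts after Headlines Segment ends.
Headlines Recap starts after Entertainment Package ends.
Overlapping pairs: Entertainment Package & Headlines Segment, Entertainment Package & News Segment, Headlines Segment & News Segment — 3 in total.

3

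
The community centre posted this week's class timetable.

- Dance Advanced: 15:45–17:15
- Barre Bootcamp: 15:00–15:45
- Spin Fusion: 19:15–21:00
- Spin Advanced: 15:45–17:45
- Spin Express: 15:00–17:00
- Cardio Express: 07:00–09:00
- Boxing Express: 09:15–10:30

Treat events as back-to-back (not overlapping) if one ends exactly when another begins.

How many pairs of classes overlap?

Sorted by start: Cardio Express, Boxing Express, Spin Express, Barre Bootcamp, Dance Advanced, Spin Advanced, Spin Fusion.
Boxing Express starts after Cardio Express ends, so nothing later overlaps Cardio Express either.
Spin Express starts after Boxing Express ends, so nothing later overlaps Boxing Express either.
Barre Bootcamp starts before Spin Express ends → Spin Express and Barre Bootcamp overlap.
Dance Advanced starts before Spin Express ends → Spin Express and Dance Advanced overlap.
Spin Advanced starts before Spin Express ends → Spin Express and Spin Advanced overlap.
Spin Fusion starts after Spin Express ends.
Dance Advanced starts exactly when Barre Bootcamp ends (back-to-back, no overlap), so nothing later overlaps Barre Bootcamp either.
Spin Advanced starts before Dance Advanced ends → Dance Advanced and Spin Advanced overlap.
Spin Fusion starts after Dance Advanced ends.
Spin Fusion starts after Spin Advanced ends.
Overlapping pairs: Barre Bootcamp & Spin Express, Dance Advanced & Spin Advanced, Dance Advanced & Spin Express, Spin Advanced & Spin Express — 4 in total.

4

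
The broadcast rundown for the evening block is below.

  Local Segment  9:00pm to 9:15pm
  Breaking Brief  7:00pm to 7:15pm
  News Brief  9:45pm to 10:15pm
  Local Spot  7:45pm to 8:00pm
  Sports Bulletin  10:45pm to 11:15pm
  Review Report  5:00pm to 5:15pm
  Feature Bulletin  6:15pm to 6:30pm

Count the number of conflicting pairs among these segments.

0

Two intervals overlap when each starts before the other ends.
Sorted by start: Review Report, Feature Bulletin, Breaking Brief, Local Spot, Local Segment, News Brief, Sports Bulletin.
Feature Bulletin starts after Review Report ends; Review Report is clear from here.
Breaking Brief starts after Feature Bulletin ends; Feature Bulletin is clear from here.
Local Spot starts after Breaking Brief ends; Breaking Brief is clear from here.
Local Segment starts after Local Spot ends; Local Spot is clear from here.
News Brief starts after Local Segment ends; Local Segment is clear from here.
Sports Bulletin starts after News Brief ends.
No pair overlaps.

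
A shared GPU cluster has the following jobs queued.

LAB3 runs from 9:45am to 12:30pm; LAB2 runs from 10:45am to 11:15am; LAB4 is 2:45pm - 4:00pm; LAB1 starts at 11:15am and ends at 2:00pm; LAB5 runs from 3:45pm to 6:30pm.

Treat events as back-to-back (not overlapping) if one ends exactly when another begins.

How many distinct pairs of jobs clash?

3

Sorted by start: LAB3, LAB2, LAB1, LAB4, LAB5.
LAB2 starts before LAB3 ends → LAB3 and LAB2 overlap.
LAB1 starts before LAB3 ends → LAB3 and LAB1 overlap.
LAB4 starts after LAB3 ends, so nothing later overlaps LAB3 either.
LAB1 starts exactly when LAB2 ends (back-to-back, no overlap), so nothing later overlaps LAB2 either.
LAB4 starts after LAB1 ends, so nothing later overlaps LAB1 either.
LAB5 starts before LAB4 ends → LAB4 and LAB5 overlap.
Overlapping pairs: LAB1 & LAB3, LAB2 & LAB3, LAB4 & LAB5 — 3 in total.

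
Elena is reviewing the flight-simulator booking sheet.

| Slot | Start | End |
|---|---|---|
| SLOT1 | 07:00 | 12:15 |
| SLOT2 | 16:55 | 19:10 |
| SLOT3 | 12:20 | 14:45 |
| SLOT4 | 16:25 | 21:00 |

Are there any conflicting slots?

Sorted by start: SLOT1, SLOT3, SLOT4, SLOT2.
SLOT3 starts after SLOT1 ends, so SLOT1 has no further overlaps.
SLOT4 starts after SLOT3 ends, so SLOT3 has no further overlaps.
SLOT2 starts before SLOT4 ends → SLOT4 and SLOT2 overlap.
That's a conflict, so the schedule is not conflict-free.

Yes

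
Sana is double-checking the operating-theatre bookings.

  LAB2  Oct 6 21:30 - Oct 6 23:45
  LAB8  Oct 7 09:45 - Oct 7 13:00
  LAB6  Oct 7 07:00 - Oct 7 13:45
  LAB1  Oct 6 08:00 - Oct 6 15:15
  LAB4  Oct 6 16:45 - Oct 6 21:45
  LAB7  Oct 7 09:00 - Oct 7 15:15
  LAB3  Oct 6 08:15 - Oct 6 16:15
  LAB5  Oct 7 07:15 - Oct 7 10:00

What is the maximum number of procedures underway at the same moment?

4

Walk through starts and ends in time order (an end at T is processed before a start at T):
Oct 6 08:00 start LAB1 → 1
Oct 6 08:15 start LAB3 → 2
Oct 6 15:15 end LAB1 → 1
Oct 6 16:15 end LAB3 → 0
Oct 6 16:45 start LAB4 → 1
Oct 6 21:30 start LAB2 → 2
Oct 6 21:45 end LAB4 → 1
Oct 6 23:45 end LAB2 → 0
Oct 7 07:00 start LAB6 → 1
Oct 7 07:15 start LAB5 → 2
Oct 7 09:00 start LAB7 → 3
Oct 7 09:45 start LAB8 → 4
Oct 7 10:00 end LAB5 → 3
Oct 7 13:00 end LAB8 → 2
Oct 7 13:45 end LAB6 → 1
Oct 7 15:15 end LAB7 → 0
Peak is 4, at Oct 7 09:45 (LAB5, LAB6, LAB7, LAB8).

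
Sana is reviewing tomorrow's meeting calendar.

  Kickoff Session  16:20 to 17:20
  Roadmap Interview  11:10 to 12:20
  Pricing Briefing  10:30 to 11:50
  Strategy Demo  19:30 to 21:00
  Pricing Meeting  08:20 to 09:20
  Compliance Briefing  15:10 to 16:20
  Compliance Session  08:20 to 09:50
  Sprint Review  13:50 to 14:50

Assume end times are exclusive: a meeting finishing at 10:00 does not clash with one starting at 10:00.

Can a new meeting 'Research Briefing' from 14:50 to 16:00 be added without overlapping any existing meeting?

No — it overlaps Compliance Briefing

Pricing Meeting: ends 09:20 at or before Research Briefing starts 14:50 → clear.
Compliance Session: ends 09:50 at or before Research Briefing starts 14:50 → clear.
Pricing Briefing: ends 11:50 at or before Research Briefing starts 14:50 → clear.
Roadmap Interview: ends 12:20 at or before Research Briefing starts 14:50 → clear.
Sprint Review: ends 14:50 at or before Research Briefing starts 14:50 → clear.
Compliance Briefing: starts 15:10 before Research Briefing ends 16:00, and ends 16:20 after Research Briefing starts 14:50 → overlap.
Kickoff Session: starts 16:20 at or after Research Briefing ends 16:00 → clear.
Strategy Demo: starts 19:30 at or after Research Briefing ends 16:00 → clear.
Research Briefing overlaps Compliance Briefing.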